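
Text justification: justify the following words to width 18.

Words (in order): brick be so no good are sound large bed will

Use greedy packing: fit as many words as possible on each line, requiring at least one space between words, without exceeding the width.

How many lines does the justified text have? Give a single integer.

Answer: 3

Derivation:
Line 1: ['brick', 'be', 'so', 'no'] (min_width=14, slack=4)
Line 2: ['good', 'are', 'sound'] (min_width=14, slack=4)
Line 3: ['large', 'bed', 'will'] (min_width=14, slack=4)
Total lines: 3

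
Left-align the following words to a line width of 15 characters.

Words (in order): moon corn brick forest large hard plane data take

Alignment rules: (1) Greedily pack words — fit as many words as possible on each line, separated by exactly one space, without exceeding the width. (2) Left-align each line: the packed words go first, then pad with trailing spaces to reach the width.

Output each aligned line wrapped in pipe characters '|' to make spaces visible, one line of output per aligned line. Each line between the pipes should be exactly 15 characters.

Line 1: ['moon', 'corn', 'brick'] (min_width=15, slack=0)
Line 2: ['forest', 'large'] (min_width=12, slack=3)
Line 3: ['hard', 'plane', 'data'] (min_width=15, slack=0)
Line 4: ['take'] (min_width=4, slack=11)

Answer: |moon corn brick|
|forest large   |
|hard plane data|
|take           |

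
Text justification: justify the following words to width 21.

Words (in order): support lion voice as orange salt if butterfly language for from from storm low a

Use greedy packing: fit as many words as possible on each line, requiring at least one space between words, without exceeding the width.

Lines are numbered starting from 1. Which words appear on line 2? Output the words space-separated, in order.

Line 1: ['support', 'lion', 'voice', 'as'] (min_width=21, slack=0)
Line 2: ['orange', 'salt', 'if'] (min_width=14, slack=7)
Line 3: ['butterfly', 'language'] (min_width=18, slack=3)
Line 4: ['for', 'from', 'from', 'storm'] (min_width=19, slack=2)
Line 5: ['low', 'a'] (min_width=5, slack=16)

Answer: orange salt if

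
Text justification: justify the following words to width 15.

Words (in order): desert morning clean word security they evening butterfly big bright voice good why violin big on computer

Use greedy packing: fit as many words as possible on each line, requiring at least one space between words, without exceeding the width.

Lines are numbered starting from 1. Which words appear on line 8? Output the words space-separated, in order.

Answer: big on computer

Derivation:
Line 1: ['desert', 'morning'] (min_width=14, slack=1)
Line 2: ['clean', 'word'] (min_width=10, slack=5)
Line 3: ['security', 'they'] (min_width=13, slack=2)
Line 4: ['evening'] (min_width=7, slack=8)
Line 5: ['butterfly', 'big'] (min_width=13, slack=2)
Line 6: ['bright', 'voice'] (min_width=12, slack=3)
Line 7: ['good', 'why', 'violin'] (min_width=15, slack=0)
Line 8: ['big', 'on', 'computer'] (min_width=15, slack=0)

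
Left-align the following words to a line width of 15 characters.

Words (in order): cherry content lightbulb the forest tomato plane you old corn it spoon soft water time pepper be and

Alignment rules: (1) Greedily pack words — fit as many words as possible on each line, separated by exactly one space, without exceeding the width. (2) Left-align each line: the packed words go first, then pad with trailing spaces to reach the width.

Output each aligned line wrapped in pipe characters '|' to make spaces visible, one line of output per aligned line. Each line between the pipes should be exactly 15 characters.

Line 1: ['cherry', 'content'] (min_width=14, slack=1)
Line 2: ['lightbulb', 'the'] (min_width=13, slack=2)
Line 3: ['forest', 'tomato'] (min_width=13, slack=2)
Line 4: ['plane', 'you', 'old'] (min_width=13, slack=2)
Line 5: ['corn', 'it', 'spoon'] (min_width=13, slack=2)
Line 6: ['soft', 'water', 'time'] (min_width=15, slack=0)
Line 7: ['pepper', 'be', 'and'] (min_width=13, slack=2)

Answer: |cherry content |
|lightbulb the  |
|forest tomato  |
|plane you old  |
|corn it spoon  |
|soft water time|
|pepper be and  |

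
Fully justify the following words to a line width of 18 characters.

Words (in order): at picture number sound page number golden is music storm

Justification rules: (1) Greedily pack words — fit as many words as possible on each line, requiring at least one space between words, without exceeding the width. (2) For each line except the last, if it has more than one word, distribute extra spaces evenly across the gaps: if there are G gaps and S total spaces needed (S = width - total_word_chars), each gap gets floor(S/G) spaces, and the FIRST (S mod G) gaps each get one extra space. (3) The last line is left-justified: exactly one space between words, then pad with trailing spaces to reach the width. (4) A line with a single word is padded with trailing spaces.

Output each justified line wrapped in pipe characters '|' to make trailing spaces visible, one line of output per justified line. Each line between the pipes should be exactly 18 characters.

Line 1: ['at', 'picture', 'number'] (min_width=17, slack=1)
Line 2: ['sound', 'page', 'number'] (min_width=17, slack=1)
Line 3: ['golden', 'is', 'music'] (min_width=15, slack=3)
Line 4: ['storm'] (min_width=5, slack=13)

Answer: |at  picture number|
|sound  page number|
|golden   is  music|
|storm             |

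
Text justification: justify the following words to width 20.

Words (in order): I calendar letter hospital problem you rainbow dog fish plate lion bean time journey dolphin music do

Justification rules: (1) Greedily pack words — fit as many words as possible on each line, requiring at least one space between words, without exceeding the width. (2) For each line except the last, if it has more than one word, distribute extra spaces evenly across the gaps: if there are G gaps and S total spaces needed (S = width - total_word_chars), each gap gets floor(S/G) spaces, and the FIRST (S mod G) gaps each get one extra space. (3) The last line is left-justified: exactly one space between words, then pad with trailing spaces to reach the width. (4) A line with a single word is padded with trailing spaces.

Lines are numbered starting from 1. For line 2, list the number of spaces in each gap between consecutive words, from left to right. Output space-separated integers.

Line 1: ['I', 'calendar', 'letter'] (min_width=17, slack=3)
Line 2: ['hospital', 'problem', 'you'] (min_width=20, slack=0)
Line 3: ['rainbow', 'dog', 'fish'] (min_width=16, slack=4)
Line 4: ['plate', 'lion', 'bean', 'time'] (min_width=20, slack=0)
Line 5: ['journey', 'dolphin'] (min_width=15, slack=5)
Line 6: ['music', 'do'] (min_width=8, slack=12)

Answer: 1 1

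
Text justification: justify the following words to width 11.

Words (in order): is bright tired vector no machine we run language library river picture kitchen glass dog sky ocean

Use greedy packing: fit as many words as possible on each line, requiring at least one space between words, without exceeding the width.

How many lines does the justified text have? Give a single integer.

Line 1: ['is', 'bright'] (min_width=9, slack=2)
Line 2: ['tired'] (min_width=5, slack=6)
Line 3: ['vector', 'no'] (min_width=9, slack=2)
Line 4: ['machine', 'we'] (min_width=10, slack=1)
Line 5: ['run'] (min_width=3, slack=8)
Line 6: ['language'] (min_width=8, slack=3)
Line 7: ['library'] (min_width=7, slack=4)
Line 8: ['river'] (min_width=5, slack=6)
Line 9: ['picture'] (min_width=7, slack=4)
Line 10: ['kitchen'] (min_width=7, slack=4)
Line 11: ['glass', 'dog'] (min_width=9, slack=2)
Line 12: ['sky', 'ocean'] (min_width=9, slack=2)
Total lines: 12

Answer: 12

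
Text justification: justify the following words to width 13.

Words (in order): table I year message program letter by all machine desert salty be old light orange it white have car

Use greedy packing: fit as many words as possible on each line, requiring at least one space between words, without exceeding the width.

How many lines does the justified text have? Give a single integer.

Line 1: ['table', 'I', 'year'] (min_width=12, slack=1)
Line 2: ['message'] (min_width=7, slack=6)
Line 3: ['program'] (min_width=7, slack=6)
Line 4: ['letter', 'by', 'all'] (min_width=13, slack=0)
Line 5: ['machine'] (min_width=7, slack=6)
Line 6: ['desert', 'salty'] (min_width=12, slack=1)
Line 7: ['be', 'old', 'light'] (min_width=12, slack=1)
Line 8: ['orange', 'it'] (min_width=9, slack=4)
Line 9: ['white', 'have'] (min_width=10, slack=3)
Line 10: ['car'] (min_width=3, slack=10)
Total lines: 10

Answer: 10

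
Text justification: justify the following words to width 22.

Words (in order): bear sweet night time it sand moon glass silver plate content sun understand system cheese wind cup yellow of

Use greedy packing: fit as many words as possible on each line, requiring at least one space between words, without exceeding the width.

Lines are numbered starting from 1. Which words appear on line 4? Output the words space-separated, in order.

Line 1: ['bear', 'sweet', 'night', 'time'] (min_width=21, slack=1)
Line 2: ['it', 'sand', 'moon', 'glass'] (min_width=18, slack=4)
Line 3: ['silver', 'plate', 'content'] (min_width=20, slack=2)
Line 4: ['sun', 'understand', 'system'] (min_width=21, slack=1)
Line 5: ['cheese', 'wind', 'cup', 'yellow'] (min_width=22, slack=0)
Line 6: ['of'] (min_width=2, slack=20)

Answer: sun understand system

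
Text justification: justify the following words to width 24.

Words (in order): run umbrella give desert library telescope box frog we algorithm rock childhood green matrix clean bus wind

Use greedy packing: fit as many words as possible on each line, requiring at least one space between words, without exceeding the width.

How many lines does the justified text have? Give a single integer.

Line 1: ['run', 'umbrella', 'give', 'desert'] (min_width=24, slack=0)
Line 2: ['library', 'telescope', 'box'] (min_width=21, slack=3)
Line 3: ['frog', 'we', 'algorithm', 'rock'] (min_width=22, slack=2)
Line 4: ['childhood', 'green', 'matrix'] (min_width=22, slack=2)
Line 5: ['clean', 'bus', 'wind'] (min_width=14, slack=10)
Total lines: 5

Answer: 5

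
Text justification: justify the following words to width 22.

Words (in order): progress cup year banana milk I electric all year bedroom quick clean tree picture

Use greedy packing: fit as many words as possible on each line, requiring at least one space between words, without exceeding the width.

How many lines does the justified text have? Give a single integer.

Line 1: ['progress', 'cup', 'year'] (min_width=17, slack=5)
Line 2: ['banana', 'milk', 'I', 'electric'] (min_width=22, slack=0)
Line 3: ['all', 'year', 'bedroom', 'quick'] (min_width=22, slack=0)
Line 4: ['clean', 'tree', 'picture'] (min_width=18, slack=4)
Total lines: 4

Answer: 4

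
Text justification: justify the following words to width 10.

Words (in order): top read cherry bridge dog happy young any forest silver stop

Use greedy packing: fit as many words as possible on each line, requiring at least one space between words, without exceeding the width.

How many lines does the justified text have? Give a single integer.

Answer: 8

Derivation:
Line 1: ['top', 'read'] (min_width=8, slack=2)
Line 2: ['cherry'] (min_width=6, slack=4)
Line 3: ['bridge', 'dog'] (min_width=10, slack=0)
Line 4: ['happy'] (min_width=5, slack=5)
Line 5: ['young', 'any'] (min_width=9, slack=1)
Line 6: ['forest'] (min_width=6, slack=4)
Line 7: ['silver'] (min_width=6, slack=4)
Line 8: ['stop'] (min_width=4, slack=6)
Total lines: 8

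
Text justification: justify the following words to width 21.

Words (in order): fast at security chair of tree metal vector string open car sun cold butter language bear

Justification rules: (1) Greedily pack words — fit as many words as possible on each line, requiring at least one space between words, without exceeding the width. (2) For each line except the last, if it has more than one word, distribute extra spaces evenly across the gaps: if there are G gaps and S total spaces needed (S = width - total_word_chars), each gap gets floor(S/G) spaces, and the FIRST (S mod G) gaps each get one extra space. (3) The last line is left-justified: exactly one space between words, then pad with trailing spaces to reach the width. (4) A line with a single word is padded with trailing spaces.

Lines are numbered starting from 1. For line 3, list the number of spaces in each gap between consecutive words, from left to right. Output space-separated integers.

Answer: 3 2

Derivation:
Line 1: ['fast', 'at', 'security'] (min_width=16, slack=5)
Line 2: ['chair', 'of', 'tree', 'metal'] (min_width=19, slack=2)
Line 3: ['vector', 'string', 'open'] (min_width=18, slack=3)
Line 4: ['car', 'sun', 'cold', 'butter'] (min_width=19, slack=2)
Line 5: ['language', 'bear'] (min_width=13, slack=8)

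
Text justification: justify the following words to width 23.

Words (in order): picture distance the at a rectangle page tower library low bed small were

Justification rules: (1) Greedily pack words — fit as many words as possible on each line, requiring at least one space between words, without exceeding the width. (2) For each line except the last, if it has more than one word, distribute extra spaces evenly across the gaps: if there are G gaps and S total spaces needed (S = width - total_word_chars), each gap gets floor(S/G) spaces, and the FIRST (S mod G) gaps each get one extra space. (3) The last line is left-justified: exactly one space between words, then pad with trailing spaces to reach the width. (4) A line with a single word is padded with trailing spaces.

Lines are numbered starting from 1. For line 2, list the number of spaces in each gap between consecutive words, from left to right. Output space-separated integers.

Answer: 2 1 1

Derivation:
Line 1: ['picture', 'distance', 'the', 'at'] (min_width=23, slack=0)
Line 2: ['a', 'rectangle', 'page', 'tower'] (min_width=22, slack=1)
Line 3: ['library', 'low', 'bed', 'small'] (min_width=21, slack=2)
Line 4: ['were'] (min_width=4, slack=19)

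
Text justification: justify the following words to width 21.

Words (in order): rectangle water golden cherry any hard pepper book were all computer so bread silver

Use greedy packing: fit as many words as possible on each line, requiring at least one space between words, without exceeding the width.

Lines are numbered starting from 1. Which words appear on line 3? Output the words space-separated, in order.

Answer: hard pepper book were

Derivation:
Line 1: ['rectangle', 'water'] (min_width=15, slack=6)
Line 2: ['golden', 'cherry', 'any'] (min_width=17, slack=4)
Line 3: ['hard', 'pepper', 'book', 'were'] (min_width=21, slack=0)
Line 4: ['all', 'computer', 'so', 'bread'] (min_width=21, slack=0)
Line 5: ['silver'] (min_width=6, slack=15)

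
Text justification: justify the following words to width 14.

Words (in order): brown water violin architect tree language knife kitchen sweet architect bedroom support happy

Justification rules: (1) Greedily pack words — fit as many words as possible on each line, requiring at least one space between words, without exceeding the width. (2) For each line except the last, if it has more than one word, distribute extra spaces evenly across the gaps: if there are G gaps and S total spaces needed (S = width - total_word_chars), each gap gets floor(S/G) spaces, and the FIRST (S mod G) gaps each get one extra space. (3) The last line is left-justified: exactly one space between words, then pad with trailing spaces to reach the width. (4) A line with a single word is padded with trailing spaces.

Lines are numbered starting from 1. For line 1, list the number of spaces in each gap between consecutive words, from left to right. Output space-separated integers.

Line 1: ['brown', 'water'] (min_width=11, slack=3)
Line 2: ['violin'] (min_width=6, slack=8)
Line 3: ['architect', 'tree'] (min_width=14, slack=0)
Line 4: ['language', 'knife'] (min_width=14, slack=0)
Line 5: ['kitchen', 'sweet'] (min_width=13, slack=1)
Line 6: ['architect'] (min_width=9, slack=5)
Line 7: ['bedroom'] (min_width=7, slack=7)
Line 8: ['support', 'happy'] (min_width=13, slack=1)

Answer: 4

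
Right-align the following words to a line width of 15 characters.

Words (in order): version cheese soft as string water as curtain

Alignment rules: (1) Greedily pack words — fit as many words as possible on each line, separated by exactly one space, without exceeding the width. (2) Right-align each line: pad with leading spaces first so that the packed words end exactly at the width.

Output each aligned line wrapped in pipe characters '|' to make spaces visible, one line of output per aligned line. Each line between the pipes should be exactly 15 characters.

Line 1: ['version', 'cheese'] (min_width=14, slack=1)
Line 2: ['soft', 'as', 'string'] (min_width=14, slack=1)
Line 3: ['water', 'as'] (min_width=8, slack=7)
Line 4: ['curtain'] (min_width=7, slack=8)

Answer: | version cheese|
| soft as string|
|       water as|
|        curtain|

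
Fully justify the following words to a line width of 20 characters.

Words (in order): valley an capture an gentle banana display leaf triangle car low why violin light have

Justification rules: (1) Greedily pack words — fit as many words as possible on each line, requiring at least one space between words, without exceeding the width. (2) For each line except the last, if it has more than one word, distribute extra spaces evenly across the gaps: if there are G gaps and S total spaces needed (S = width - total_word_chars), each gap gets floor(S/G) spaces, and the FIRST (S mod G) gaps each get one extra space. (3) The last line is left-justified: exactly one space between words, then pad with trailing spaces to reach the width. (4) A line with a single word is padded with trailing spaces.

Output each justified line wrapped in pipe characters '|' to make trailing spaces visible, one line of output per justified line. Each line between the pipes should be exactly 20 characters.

Answer: |valley an capture an|
|gentle        banana|
|display         leaf|
|triangle car low why|
|violin light have   |

Derivation:
Line 1: ['valley', 'an', 'capture', 'an'] (min_width=20, slack=0)
Line 2: ['gentle', 'banana'] (min_width=13, slack=7)
Line 3: ['display', 'leaf'] (min_width=12, slack=8)
Line 4: ['triangle', 'car', 'low', 'why'] (min_width=20, slack=0)
Line 5: ['violin', 'light', 'have'] (min_width=17, slack=3)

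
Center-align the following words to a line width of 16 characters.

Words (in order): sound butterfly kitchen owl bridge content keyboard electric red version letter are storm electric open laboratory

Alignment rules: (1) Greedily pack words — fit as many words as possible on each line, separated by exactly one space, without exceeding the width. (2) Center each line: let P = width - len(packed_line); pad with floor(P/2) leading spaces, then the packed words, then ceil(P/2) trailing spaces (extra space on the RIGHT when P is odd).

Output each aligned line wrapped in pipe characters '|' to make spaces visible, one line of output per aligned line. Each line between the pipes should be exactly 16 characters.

Answer: |sound butterfly |
|  kitchen owl   |
| bridge content |
|    keyboard    |
|  electric red  |
| version letter |
|   are storm    |
| electric open  |
|   laboratory   |

Derivation:
Line 1: ['sound', 'butterfly'] (min_width=15, slack=1)
Line 2: ['kitchen', 'owl'] (min_width=11, slack=5)
Line 3: ['bridge', 'content'] (min_width=14, slack=2)
Line 4: ['keyboard'] (min_width=8, slack=8)
Line 5: ['electric', 'red'] (min_width=12, slack=4)
Line 6: ['version', 'letter'] (min_width=14, slack=2)
Line 7: ['are', 'storm'] (min_width=9, slack=7)
Line 8: ['electric', 'open'] (min_width=13, slack=3)
Line 9: ['laboratory'] (min_width=10, slack=6)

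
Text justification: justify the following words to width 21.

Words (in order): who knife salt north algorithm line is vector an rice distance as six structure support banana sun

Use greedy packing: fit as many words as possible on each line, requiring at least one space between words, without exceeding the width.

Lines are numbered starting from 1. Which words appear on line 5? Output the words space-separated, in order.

Answer: structure support

Derivation:
Line 1: ['who', 'knife', 'salt', 'north'] (min_width=20, slack=1)
Line 2: ['algorithm', 'line', 'is'] (min_width=17, slack=4)
Line 3: ['vector', 'an', 'rice'] (min_width=14, slack=7)
Line 4: ['distance', 'as', 'six'] (min_width=15, slack=6)
Line 5: ['structure', 'support'] (min_width=17, slack=4)
Line 6: ['banana', 'sun'] (min_width=10, slack=11)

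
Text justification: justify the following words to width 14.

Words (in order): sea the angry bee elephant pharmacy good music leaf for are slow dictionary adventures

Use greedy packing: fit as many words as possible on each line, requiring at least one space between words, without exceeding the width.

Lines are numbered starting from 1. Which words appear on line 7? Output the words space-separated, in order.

Line 1: ['sea', 'the', 'angry'] (min_width=13, slack=1)
Line 2: ['bee', 'elephant'] (min_width=12, slack=2)
Line 3: ['pharmacy', 'good'] (min_width=13, slack=1)
Line 4: ['music', 'leaf', 'for'] (min_width=14, slack=0)
Line 5: ['are', 'slow'] (min_width=8, slack=6)
Line 6: ['dictionary'] (min_width=10, slack=4)
Line 7: ['adventures'] (min_width=10, slack=4)

Answer: adventures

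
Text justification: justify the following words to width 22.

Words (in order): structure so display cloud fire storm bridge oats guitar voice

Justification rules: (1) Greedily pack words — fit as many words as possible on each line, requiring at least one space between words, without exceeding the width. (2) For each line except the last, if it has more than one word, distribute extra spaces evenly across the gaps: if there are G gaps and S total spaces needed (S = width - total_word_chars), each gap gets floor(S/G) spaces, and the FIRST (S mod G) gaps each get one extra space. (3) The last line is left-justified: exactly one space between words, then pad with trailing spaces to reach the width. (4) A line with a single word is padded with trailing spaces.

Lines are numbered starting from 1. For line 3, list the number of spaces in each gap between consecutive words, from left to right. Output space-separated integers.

Answer: 3 3

Derivation:
Line 1: ['structure', 'so', 'display'] (min_width=20, slack=2)
Line 2: ['cloud', 'fire', 'storm'] (min_width=16, slack=6)
Line 3: ['bridge', 'oats', 'guitar'] (min_width=18, slack=4)
Line 4: ['voice'] (min_width=5, slack=17)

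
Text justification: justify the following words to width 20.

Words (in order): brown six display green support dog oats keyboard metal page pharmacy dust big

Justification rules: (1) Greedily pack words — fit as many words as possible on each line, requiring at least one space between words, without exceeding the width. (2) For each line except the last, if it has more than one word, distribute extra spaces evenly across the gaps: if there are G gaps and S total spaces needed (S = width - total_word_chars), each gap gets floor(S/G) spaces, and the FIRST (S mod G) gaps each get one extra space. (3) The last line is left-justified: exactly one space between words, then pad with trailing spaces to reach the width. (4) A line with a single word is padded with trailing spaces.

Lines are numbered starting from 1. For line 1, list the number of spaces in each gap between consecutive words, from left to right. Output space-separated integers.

Line 1: ['brown', 'six', 'display'] (min_width=17, slack=3)
Line 2: ['green', 'support', 'dog'] (min_width=17, slack=3)
Line 3: ['oats', 'keyboard', 'metal'] (min_width=19, slack=1)
Line 4: ['page', 'pharmacy', 'dust'] (min_width=18, slack=2)
Line 5: ['big'] (min_width=3, slack=17)

Answer: 3 2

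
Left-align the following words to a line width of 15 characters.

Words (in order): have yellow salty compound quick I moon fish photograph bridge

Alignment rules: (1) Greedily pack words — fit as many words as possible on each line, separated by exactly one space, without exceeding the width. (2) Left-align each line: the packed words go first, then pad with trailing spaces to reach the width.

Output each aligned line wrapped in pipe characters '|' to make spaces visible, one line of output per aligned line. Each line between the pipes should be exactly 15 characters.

Answer: |have yellow    |
|salty compound |
|quick I moon   |
|fish photograph|
|bridge         |

Derivation:
Line 1: ['have', 'yellow'] (min_width=11, slack=4)
Line 2: ['salty', 'compound'] (min_width=14, slack=1)
Line 3: ['quick', 'I', 'moon'] (min_width=12, slack=3)
Line 4: ['fish', 'photograph'] (min_width=15, slack=0)
Line 5: ['bridge'] (min_width=6, slack=9)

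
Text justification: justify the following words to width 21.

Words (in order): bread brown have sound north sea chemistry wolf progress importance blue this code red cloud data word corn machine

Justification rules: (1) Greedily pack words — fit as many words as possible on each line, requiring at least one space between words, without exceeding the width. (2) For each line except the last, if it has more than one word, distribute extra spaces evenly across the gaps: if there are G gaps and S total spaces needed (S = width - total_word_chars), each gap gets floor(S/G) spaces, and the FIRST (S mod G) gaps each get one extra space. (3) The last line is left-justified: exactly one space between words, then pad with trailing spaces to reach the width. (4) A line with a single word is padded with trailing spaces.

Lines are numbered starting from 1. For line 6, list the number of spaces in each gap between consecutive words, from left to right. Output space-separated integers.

Answer: 2 1 1

Derivation:
Line 1: ['bread', 'brown', 'have'] (min_width=16, slack=5)
Line 2: ['sound', 'north', 'sea'] (min_width=15, slack=6)
Line 3: ['chemistry', 'wolf'] (min_width=14, slack=7)
Line 4: ['progress', 'importance'] (min_width=19, slack=2)
Line 5: ['blue', 'this', 'code', 'red'] (min_width=18, slack=3)
Line 6: ['cloud', 'data', 'word', 'corn'] (min_width=20, slack=1)
Line 7: ['machine'] (min_width=7, slack=14)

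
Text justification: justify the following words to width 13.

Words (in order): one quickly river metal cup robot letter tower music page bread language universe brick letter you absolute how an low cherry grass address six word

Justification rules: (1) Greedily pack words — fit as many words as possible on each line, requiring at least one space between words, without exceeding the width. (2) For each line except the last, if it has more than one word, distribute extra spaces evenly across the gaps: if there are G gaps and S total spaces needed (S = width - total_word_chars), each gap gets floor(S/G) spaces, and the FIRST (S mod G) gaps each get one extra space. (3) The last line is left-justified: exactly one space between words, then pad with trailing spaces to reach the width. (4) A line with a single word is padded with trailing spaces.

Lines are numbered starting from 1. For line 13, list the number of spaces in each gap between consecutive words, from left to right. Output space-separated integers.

Answer: 3

Derivation:
Line 1: ['one', 'quickly'] (min_width=11, slack=2)
Line 2: ['river', 'metal'] (min_width=11, slack=2)
Line 3: ['cup', 'robot'] (min_width=9, slack=4)
Line 4: ['letter', 'tower'] (min_width=12, slack=1)
Line 5: ['music', 'page'] (min_width=10, slack=3)
Line 6: ['bread'] (min_width=5, slack=8)
Line 7: ['language'] (min_width=8, slack=5)
Line 8: ['universe'] (min_width=8, slack=5)
Line 9: ['brick', 'letter'] (min_width=12, slack=1)
Line 10: ['you', 'absolute'] (min_width=12, slack=1)
Line 11: ['how', 'an', 'low'] (min_width=10, slack=3)
Line 12: ['cherry', 'grass'] (min_width=12, slack=1)
Line 13: ['address', 'six'] (min_width=11, slack=2)
Line 14: ['word'] (min_width=4, slack=9)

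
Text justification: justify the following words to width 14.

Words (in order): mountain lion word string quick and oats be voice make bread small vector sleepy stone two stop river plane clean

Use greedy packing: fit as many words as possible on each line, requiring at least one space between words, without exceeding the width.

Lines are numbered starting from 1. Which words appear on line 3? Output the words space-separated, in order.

Line 1: ['mountain', 'lion'] (min_width=13, slack=1)
Line 2: ['word', 'string'] (min_width=11, slack=3)
Line 3: ['quick', 'and', 'oats'] (min_width=14, slack=0)
Line 4: ['be', 'voice', 'make'] (min_width=13, slack=1)
Line 5: ['bread', 'small'] (min_width=11, slack=3)
Line 6: ['vector', 'sleepy'] (min_width=13, slack=1)
Line 7: ['stone', 'two', 'stop'] (min_width=14, slack=0)
Line 8: ['river', 'plane'] (min_width=11, slack=3)
Line 9: ['clean'] (min_width=5, slack=9)

Answer: quick and oats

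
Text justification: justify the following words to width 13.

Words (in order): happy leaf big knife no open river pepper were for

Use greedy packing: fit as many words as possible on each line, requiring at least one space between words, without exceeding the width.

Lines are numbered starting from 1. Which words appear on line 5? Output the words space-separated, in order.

Line 1: ['happy', 'leaf'] (min_width=10, slack=3)
Line 2: ['big', 'knife', 'no'] (min_width=12, slack=1)
Line 3: ['open', 'river'] (min_width=10, slack=3)
Line 4: ['pepper', 'were'] (min_width=11, slack=2)
Line 5: ['for'] (min_width=3, slack=10)

Answer: for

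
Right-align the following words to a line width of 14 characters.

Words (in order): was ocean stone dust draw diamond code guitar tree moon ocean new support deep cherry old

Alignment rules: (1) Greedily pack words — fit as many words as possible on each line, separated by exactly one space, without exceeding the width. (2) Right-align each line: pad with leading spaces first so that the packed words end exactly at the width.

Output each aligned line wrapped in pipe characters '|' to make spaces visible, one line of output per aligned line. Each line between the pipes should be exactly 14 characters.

Line 1: ['was', 'ocean'] (min_width=9, slack=5)
Line 2: ['stone', 'dust'] (min_width=10, slack=4)
Line 3: ['draw', 'diamond'] (min_width=12, slack=2)
Line 4: ['code', 'guitar'] (min_width=11, slack=3)
Line 5: ['tree', 'moon'] (min_width=9, slack=5)
Line 6: ['ocean', 'new'] (min_width=9, slack=5)
Line 7: ['support', 'deep'] (min_width=12, slack=2)
Line 8: ['cherry', 'old'] (min_width=10, slack=4)

Answer: |     was ocean|
|    stone dust|
|  draw diamond|
|   code guitar|
|     tree moon|
|     ocean new|
|  support deep|
|    cherry old|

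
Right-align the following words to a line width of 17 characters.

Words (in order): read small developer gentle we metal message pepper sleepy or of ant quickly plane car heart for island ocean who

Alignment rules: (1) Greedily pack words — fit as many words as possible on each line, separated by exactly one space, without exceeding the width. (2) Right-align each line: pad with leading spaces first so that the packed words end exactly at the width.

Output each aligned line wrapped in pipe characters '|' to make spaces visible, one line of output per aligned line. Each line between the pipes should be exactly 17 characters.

Answer: |       read small|
| developer gentle|
| we metal message|
| pepper sleepy or|
|   of ant quickly|
|  plane car heart|
| for island ocean|
|              who|

Derivation:
Line 1: ['read', 'small'] (min_width=10, slack=7)
Line 2: ['developer', 'gentle'] (min_width=16, slack=1)
Line 3: ['we', 'metal', 'message'] (min_width=16, slack=1)
Line 4: ['pepper', 'sleepy', 'or'] (min_width=16, slack=1)
Line 5: ['of', 'ant', 'quickly'] (min_width=14, slack=3)
Line 6: ['plane', 'car', 'heart'] (min_width=15, slack=2)
Line 7: ['for', 'island', 'ocean'] (min_width=16, slack=1)
Line 8: ['who'] (min_width=3, slack=14)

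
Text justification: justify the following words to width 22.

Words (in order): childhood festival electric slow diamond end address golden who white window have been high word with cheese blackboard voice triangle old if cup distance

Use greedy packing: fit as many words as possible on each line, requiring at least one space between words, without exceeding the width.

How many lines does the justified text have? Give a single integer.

Line 1: ['childhood', 'festival'] (min_width=18, slack=4)
Line 2: ['electric', 'slow', 'diamond'] (min_width=21, slack=1)
Line 3: ['end', 'address', 'golden', 'who'] (min_width=22, slack=0)
Line 4: ['white', 'window', 'have', 'been'] (min_width=22, slack=0)
Line 5: ['high', 'word', 'with', 'cheese'] (min_width=21, slack=1)
Line 6: ['blackboard', 'voice'] (min_width=16, slack=6)
Line 7: ['triangle', 'old', 'if', 'cup'] (min_width=19, slack=3)
Line 8: ['distance'] (min_width=8, slack=14)
Total lines: 8

Answer: 8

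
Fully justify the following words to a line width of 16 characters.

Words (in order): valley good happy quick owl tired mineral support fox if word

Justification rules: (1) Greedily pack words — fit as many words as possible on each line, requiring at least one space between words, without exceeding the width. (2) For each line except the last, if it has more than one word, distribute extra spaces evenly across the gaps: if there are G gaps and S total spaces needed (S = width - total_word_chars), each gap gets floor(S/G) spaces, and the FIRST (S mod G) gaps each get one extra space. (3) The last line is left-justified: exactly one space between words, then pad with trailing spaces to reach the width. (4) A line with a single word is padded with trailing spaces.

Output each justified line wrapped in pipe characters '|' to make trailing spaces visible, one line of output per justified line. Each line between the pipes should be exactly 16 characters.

Answer: |valley      good|
|happy  quick owl|
|tired    mineral|
|support  fox  if|
|word            |

Derivation:
Line 1: ['valley', 'good'] (min_width=11, slack=5)
Line 2: ['happy', 'quick', 'owl'] (min_width=15, slack=1)
Line 3: ['tired', 'mineral'] (min_width=13, slack=3)
Line 4: ['support', 'fox', 'if'] (min_width=14, slack=2)
Line 5: ['word'] (min_width=4, slack=12)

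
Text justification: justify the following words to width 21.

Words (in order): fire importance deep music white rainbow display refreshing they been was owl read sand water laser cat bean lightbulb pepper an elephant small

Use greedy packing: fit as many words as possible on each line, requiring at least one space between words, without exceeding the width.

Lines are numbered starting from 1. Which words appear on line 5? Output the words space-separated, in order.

Line 1: ['fire', 'importance', 'deep'] (min_width=20, slack=1)
Line 2: ['music', 'white', 'rainbow'] (min_width=19, slack=2)
Line 3: ['display', 'refreshing'] (min_width=18, slack=3)
Line 4: ['they', 'been', 'was', 'owl'] (min_width=17, slack=4)
Line 5: ['read', 'sand', 'water', 'laser'] (min_width=21, slack=0)
Line 6: ['cat', 'bean', 'lightbulb'] (min_width=18, slack=3)
Line 7: ['pepper', 'an', 'elephant'] (min_width=18, slack=3)
Line 8: ['small'] (min_width=5, slack=16)

Answer: read sand water laser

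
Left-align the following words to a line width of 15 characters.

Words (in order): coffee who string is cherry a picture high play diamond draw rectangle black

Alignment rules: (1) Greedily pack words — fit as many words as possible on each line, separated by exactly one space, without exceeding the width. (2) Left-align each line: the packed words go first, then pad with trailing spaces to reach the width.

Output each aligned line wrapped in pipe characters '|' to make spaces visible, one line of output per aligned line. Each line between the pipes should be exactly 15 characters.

Answer: |coffee who     |
|string is      |
|cherry a       |
|picture high   |
|play diamond   |
|draw rectangle |
|black          |

Derivation:
Line 1: ['coffee', 'who'] (min_width=10, slack=5)
Line 2: ['string', 'is'] (min_width=9, slack=6)
Line 3: ['cherry', 'a'] (min_width=8, slack=7)
Line 4: ['picture', 'high'] (min_width=12, slack=3)
Line 5: ['play', 'diamond'] (min_width=12, slack=3)
Line 6: ['draw', 'rectangle'] (min_width=14, slack=1)
Line 7: ['black'] (min_width=5, slack=10)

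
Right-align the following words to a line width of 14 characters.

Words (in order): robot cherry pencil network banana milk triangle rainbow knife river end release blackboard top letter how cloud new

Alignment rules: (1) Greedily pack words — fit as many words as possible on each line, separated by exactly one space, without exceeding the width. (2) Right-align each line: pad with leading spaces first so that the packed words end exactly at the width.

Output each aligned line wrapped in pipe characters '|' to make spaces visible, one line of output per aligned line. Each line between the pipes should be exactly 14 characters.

Line 1: ['robot', 'cherry'] (min_width=12, slack=2)
Line 2: ['pencil', 'network'] (min_width=14, slack=0)
Line 3: ['banana', 'milk'] (min_width=11, slack=3)
Line 4: ['triangle'] (min_width=8, slack=6)
Line 5: ['rainbow', 'knife'] (min_width=13, slack=1)
Line 6: ['river', 'end'] (min_width=9, slack=5)
Line 7: ['release'] (min_width=7, slack=7)
Line 8: ['blackboard', 'top'] (min_width=14, slack=0)
Line 9: ['letter', 'how'] (min_width=10, slack=4)
Line 10: ['cloud', 'new'] (min_width=9, slack=5)

Answer: |  robot cherry|
|pencil network|
|   banana milk|
|      triangle|
| rainbow knife|
|     river end|
|       release|
|blackboard top|
|    letter how|
|     cloud new|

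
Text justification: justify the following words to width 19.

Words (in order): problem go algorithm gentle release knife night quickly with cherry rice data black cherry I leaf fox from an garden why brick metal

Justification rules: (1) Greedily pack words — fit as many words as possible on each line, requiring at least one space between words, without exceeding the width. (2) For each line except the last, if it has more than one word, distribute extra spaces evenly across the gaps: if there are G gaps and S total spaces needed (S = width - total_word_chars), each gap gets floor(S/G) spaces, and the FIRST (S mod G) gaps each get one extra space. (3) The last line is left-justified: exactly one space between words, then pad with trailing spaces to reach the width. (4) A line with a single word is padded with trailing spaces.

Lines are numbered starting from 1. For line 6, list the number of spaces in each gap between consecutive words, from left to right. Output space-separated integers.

Line 1: ['problem', 'go'] (min_width=10, slack=9)
Line 2: ['algorithm', 'gentle'] (min_width=16, slack=3)
Line 3: ['release', 'knife', 'night'] (min_width=19, slack=0)
Line 4: ['quickly', 'with', 'cherry'] (min_width=19, slack=0)
Line 5: ['rice', 'data', 'black'] (min_width=15, slack=4)
Line 6: ['cherry', 'I', 'leaf', 'fox'] (min_width=17, slack=2)
Line 7: ['from', 'an', 'garden', 'why'] (min_width=18, slack=1)
Line 8: ['brick', 'metal'] (min_width=11, slack=8)

Answer: 2 2 1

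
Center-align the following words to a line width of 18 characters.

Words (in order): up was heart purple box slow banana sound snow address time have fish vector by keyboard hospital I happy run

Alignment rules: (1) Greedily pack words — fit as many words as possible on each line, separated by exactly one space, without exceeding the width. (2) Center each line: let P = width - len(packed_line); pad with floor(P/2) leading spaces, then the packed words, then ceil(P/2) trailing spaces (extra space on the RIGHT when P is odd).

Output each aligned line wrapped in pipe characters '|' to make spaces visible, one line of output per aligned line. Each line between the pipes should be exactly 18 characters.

Line 1: ['up', 'was', 'heart'] (min_width=12, slack=6)
Line 2: ['purple', 'box', 'slow'] (min_width=15, slack=3)
Line 3: ['banana', 'sound', 'snow'] (min_width=17, slack=1)
Line 4: ['address', 'time', 'have'] (min_width=17, slack=1)
Line 5: ['fish', 'vector', 'by'] (min_width=14, slack=4)
Line 6: ['keyboard', 'hospital'] (min_width=17, slack=1)
Line 7: ['I', 'happy', 'run'] (min_width=11, slack=7)

Answer: |   up was heart   |
| purple box slow  |
|banana sound snow |
|address time have |
|  fish vector by  |
|keyboard hospital |
|   I happy run    |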